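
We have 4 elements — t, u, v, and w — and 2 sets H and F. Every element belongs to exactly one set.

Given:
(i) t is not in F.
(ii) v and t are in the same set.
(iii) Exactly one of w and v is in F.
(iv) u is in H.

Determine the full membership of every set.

From (i): t ∉ F.
From (iv): u ∈ H.
(ii): v matches t: v ∉ F.
(iii) (exactly one): w ∈ F.
Only one set left: t ∈ H.
Only one set left: v ∈ H.

H = {t, u, v}; F = {w}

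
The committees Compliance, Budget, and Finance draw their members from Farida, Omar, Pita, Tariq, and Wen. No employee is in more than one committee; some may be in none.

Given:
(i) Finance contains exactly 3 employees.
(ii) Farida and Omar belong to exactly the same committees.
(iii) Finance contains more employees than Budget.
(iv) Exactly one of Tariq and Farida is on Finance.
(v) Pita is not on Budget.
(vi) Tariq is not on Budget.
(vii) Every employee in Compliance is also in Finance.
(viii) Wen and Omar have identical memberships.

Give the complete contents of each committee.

Compliance = {}; Budget = {}; Finance = {Farida, Omar, Wen}

From (v): Pita ∉ Budget.
From (vi): Tariq ∉ Budget.
Suppose Farida ∈ Compliance: no assignment then satisfies all the clues, so Farida ∉ Compliance.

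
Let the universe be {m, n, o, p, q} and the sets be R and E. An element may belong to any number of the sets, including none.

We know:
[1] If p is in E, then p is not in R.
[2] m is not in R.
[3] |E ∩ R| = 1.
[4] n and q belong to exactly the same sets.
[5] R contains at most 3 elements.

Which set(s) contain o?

o: E, R

From (2): m ∉ R.
Suppose o ∉ R: no assignment then satisfies all the clues, so o ∈ R.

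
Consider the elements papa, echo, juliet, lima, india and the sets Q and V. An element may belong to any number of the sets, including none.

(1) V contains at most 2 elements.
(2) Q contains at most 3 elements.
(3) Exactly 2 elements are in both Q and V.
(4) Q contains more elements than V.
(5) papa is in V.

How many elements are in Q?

3

From (5): papa ∈ V.
Suppose papa ∉ Q: no assignment then satisfies all the clues, so papa ∈ Q.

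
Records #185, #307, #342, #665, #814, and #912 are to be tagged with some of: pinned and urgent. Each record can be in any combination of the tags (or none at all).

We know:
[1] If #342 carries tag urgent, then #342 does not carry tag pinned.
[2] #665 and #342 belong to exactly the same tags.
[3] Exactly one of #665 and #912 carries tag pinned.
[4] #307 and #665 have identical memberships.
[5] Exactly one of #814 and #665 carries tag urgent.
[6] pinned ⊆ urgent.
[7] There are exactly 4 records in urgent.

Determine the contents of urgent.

urgent = {#307, #342, #665, #912}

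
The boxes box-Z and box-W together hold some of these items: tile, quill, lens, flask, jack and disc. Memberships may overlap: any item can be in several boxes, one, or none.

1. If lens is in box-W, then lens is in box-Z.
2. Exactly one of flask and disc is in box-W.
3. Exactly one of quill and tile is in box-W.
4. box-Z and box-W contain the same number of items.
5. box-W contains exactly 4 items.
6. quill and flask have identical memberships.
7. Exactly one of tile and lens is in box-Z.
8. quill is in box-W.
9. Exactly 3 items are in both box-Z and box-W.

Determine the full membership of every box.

box-Z = {disc, flask, lens, quill}; box-W = {flask, jack, lens, quill}

From (8): quill ∈ box-W.
(3) (exactly one): tile ∉ box-W.
(6): flask matches quill: flask ∈ box-W.
(2) (exactly one): disc ∉ box-W.
(5): only 4 candidates remain for box-W, so all are in.
(1): lens ∈ box-Z.
(7) (exactly one): tile ∉ box-Z.
Suppose quill ∉ box-Z: no assignment then satisfies all the clues, so quill ∈ box-Z.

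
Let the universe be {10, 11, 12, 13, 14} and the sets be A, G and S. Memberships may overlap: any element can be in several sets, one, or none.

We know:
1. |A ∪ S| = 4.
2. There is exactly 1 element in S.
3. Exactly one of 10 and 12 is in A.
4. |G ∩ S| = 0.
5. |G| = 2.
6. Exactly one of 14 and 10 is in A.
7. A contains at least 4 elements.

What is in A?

A = {11, 12, 13, 14}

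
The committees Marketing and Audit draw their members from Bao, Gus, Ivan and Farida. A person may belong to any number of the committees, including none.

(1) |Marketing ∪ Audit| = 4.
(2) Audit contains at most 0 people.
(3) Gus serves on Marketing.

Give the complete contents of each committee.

From (3): Gus ∈ Marketing.
(2): Audit already has 0, so the rest are out.
Suppose Bao ∉ Marketing: no assignment then satisfies all the clues, so Bao ∈ Marketing.

Marketing = {Bao, Farida, Gus, Ivan}; Audit = {}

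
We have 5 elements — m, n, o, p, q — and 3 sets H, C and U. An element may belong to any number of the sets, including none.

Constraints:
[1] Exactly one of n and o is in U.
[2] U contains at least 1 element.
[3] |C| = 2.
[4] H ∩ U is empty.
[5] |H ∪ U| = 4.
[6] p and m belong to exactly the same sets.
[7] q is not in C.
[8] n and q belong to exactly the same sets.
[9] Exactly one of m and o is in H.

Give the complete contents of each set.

H = {m, p}; C = {m, p}; U = {n, q}

From (7): q ∉ C.
(8): n matches q: n ∉ C.
Suppose m ∉ H: no assignment then satisfies all the clues, so m ∈ H.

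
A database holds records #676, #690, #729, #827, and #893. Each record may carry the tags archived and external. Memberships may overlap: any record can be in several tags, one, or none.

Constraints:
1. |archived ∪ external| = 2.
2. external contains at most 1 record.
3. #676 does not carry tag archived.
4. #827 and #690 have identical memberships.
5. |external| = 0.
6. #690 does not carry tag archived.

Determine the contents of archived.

archived = {#729, #893}

From (3): #676 ∉ archived.
From (6): #690 ∉ archived.
(4): #827 matches #690: #827 ∉ archived.
(5): external already has 0, so the rest are out.
Suppose #729 ∉ archived: no assignment then satisfies all the clues, so #729 ∈ archived.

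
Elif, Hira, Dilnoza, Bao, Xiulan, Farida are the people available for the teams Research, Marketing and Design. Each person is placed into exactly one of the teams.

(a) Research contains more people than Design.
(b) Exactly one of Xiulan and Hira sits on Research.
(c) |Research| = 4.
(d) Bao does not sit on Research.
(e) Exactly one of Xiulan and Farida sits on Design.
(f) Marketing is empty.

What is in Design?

Design = {Bao, Xiulan}

From (d): Bao ∉ Research.
(f): Marketing already has 0, so the rest are out.
Only one team left: Bao ∈ Design.
Suppose Elif ∈ Design: no assignment then satisfies all the clues, so Elif ∉ Design.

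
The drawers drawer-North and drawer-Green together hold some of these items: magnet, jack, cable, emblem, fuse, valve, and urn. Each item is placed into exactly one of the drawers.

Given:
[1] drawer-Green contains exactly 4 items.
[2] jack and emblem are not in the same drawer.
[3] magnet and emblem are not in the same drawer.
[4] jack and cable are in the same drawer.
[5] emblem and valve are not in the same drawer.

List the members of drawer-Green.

drawer-Green = {cable, jack, magnet, valve}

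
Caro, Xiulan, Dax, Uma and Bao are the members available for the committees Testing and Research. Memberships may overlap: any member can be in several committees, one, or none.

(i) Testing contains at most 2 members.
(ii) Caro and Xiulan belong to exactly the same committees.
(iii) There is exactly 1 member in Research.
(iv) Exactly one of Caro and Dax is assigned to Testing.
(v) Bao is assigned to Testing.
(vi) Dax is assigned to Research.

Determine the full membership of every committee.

Testing = {Bao, Dax}; Research = {Dax}

From (v): Bao ∈ Testing.
From (vi): Dax ∈ Research.
(iii): Research already has 1, so the rest are out.
Suppose Caro ∈ Testing: no assignment then satisfies all the clues, so Caro ∉ Testing.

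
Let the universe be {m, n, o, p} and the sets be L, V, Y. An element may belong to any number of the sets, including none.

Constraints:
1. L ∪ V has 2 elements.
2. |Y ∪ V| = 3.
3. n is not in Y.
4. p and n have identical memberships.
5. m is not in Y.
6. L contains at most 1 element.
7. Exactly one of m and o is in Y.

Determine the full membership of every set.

L = {}; V = {n, p}; Y = {o}

From (3): n ∉ Y.
From (5): m ∉ Y.
(4): p matches n: p ∉ Y.
(7) (exactly one): o ∈ Y.
Suppose m ∈ L: no assignment then satisfies all the clues, so m ∉ L.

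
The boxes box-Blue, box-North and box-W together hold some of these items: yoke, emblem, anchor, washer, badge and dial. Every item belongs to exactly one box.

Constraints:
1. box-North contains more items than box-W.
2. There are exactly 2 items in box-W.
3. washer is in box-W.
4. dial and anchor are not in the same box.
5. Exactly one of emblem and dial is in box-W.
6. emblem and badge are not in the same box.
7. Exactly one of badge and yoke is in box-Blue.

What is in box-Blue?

box-Blue = {badge}

From (3): washer ∈ box-W.
Suppose yoke ∈ box-Blue: no assignment then satisfies all the clues, so yoke ∉ box-Blue.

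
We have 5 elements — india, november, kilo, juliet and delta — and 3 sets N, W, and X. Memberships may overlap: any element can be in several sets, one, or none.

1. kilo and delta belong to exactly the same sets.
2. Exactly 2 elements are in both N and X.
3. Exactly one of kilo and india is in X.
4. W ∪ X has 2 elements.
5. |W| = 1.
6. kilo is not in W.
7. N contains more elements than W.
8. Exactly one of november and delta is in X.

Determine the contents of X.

X = {india, november}

From (6): kilo ∉ W.
(1): delta matches kilo: delta ∉ W.
Suppose india ∉ X: no assignment then satisfies all the clues, so india ∈ X.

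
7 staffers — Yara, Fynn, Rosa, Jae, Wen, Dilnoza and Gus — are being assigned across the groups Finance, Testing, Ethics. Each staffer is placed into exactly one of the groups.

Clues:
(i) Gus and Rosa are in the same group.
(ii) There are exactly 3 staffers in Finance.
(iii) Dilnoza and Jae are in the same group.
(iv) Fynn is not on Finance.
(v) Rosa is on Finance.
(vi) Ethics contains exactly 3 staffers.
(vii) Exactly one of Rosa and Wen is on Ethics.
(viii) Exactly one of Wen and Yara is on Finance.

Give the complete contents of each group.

Finance = {Gus, Rosa, Yara}; Testing = {Fynn}; Ethics = {Dilnoza, Jae, Wen}

From (iv): Fynn ∉ Finance.
From (v): Rosa ∈ Finance.
(i): Gus matches Rosa: Gus ∈ Finance.
(vii) (exactly one): Wen ∈ Ethics.
(viii) (exactly one): Yara ∈ Finance.
(ii): Finance already has 3, so the rest are out.
Suppose Fynn ∉ Testing: no assignment then satisfies all the clues, so Fynn ∈ Testing.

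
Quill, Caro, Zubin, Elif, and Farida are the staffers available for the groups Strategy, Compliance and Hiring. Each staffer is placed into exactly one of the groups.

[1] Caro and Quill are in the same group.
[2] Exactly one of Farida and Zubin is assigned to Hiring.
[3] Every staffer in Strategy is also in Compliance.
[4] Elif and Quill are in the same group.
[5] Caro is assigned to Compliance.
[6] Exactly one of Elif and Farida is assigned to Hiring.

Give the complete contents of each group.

From (5): Caro ∈ Compliance.
(1): Quill matches Caro: Quill ∉ Strategy.
(1): Quill matches Caro: Quill ∈ Compliance.
(4): Elif matches Quill: Elif ∉ Strategy.
(4): Elif matches Quill: Elif ∈ Compliance.
(6) (exactly one): Farida ∈ Hiring.
(2) (exactly one): Zubin ∉ Hiring.
Suppose Zubin ∈ Strategy: no assignment then satisfies all the clues, so Zubin ∉ Strategy.

Strategy = {}; Compliance = {Caro, Elif, Quill, Zubin}; Hiring = {Farida}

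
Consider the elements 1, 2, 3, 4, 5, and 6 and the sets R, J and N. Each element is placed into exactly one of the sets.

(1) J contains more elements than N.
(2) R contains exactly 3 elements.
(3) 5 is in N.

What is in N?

From (3): 5 ∈ N.
Suppose 1 ∈ N: no assignment then satisfies all the clues, so 1 ∉ N.

N = {5}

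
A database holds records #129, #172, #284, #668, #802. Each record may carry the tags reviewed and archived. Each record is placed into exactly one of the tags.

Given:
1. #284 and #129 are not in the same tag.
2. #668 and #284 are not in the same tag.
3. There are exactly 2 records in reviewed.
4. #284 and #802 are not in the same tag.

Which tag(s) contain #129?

#129: archived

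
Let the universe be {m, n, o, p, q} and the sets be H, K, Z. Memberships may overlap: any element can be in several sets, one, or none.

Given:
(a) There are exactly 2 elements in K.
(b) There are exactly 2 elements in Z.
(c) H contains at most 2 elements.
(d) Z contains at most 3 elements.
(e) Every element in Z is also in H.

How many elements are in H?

2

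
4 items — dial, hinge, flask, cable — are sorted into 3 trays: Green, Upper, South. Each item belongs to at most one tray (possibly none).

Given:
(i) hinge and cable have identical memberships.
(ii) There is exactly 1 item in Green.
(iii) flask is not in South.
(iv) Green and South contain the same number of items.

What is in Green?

From (iii): flask ∉ South.
Suppose dial ∈ Green: no assignment then satisfies all the clues, so dial ∉ Green.

Green = {flask}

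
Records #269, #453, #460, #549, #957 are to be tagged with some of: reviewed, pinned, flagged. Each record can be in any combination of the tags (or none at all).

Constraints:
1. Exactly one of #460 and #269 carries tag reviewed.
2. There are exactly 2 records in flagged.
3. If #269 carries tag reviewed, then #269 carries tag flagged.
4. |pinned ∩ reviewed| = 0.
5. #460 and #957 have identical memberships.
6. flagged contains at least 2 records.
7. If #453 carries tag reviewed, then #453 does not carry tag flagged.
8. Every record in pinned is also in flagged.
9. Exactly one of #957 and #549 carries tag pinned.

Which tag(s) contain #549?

#549: flagged, pinned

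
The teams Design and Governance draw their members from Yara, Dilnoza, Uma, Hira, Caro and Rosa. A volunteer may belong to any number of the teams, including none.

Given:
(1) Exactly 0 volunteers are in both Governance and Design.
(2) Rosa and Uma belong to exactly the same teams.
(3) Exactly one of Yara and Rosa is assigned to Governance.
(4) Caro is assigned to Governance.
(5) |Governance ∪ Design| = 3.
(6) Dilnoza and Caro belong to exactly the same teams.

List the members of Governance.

Governance = {Caro, Dilnoza, Yara}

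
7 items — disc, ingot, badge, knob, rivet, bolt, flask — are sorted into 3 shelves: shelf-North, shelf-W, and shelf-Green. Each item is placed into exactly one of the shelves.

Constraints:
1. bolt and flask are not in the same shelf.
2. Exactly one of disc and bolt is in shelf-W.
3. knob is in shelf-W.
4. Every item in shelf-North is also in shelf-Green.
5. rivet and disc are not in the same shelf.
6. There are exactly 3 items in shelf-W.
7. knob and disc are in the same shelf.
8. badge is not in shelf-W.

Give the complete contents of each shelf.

From (3): knob ∈ shelf-W.
From (8): badge ∉ shelf-W.
(7): disc matches knob: disc ∉ shelf-North.
(7): disc matches knob: disc ∈ shelf-W.
(2) (exactly one): bolt ∉ shelf-W.
(5): rivet ∉ shelf-W.
Suppose ingot ∈ shelf-North: no assignment then satisfies all the clues, so ingot ∉ shelf-North.

shelf-North = {}; shelf-W = {disc, flask, knob}; shelf-Green = {badge, bolt, ingot, rivet}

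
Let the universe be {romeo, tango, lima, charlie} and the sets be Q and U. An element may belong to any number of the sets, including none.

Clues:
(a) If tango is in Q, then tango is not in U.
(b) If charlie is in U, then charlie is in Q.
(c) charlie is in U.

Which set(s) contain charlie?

From (c): charlie ∈ U.
(b): charlie ∈ Q.

charlie: Q, U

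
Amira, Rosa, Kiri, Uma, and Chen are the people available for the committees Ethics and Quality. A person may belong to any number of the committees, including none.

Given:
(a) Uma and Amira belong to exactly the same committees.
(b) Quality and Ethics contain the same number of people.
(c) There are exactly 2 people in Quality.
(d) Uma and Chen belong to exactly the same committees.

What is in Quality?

Quality = {Kiri, Rosa}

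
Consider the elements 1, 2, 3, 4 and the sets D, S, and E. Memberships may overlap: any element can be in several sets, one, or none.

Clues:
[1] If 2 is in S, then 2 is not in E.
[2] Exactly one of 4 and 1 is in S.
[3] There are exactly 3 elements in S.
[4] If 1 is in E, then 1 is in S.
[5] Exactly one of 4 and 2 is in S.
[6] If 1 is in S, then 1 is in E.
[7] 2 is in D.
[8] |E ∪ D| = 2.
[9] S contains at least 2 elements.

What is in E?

E = {1}

From (7): 2 ∈ D.
Suppose 1 ∉ E: no assignment then satisfies all the clues, so 1 ∈ E.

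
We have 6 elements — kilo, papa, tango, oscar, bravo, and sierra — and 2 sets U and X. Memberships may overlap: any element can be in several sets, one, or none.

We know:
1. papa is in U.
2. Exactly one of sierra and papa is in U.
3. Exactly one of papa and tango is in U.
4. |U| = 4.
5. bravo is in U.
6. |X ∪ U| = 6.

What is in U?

U = {bravo, kilo, oscar, papa}

From (1): papa ∈ U.
From (5): bravo ∈ U.
(2) (exactly one): sierra ∉ U.
(3) (exactly one): tango ∉ U.
(4): only 4 candidates remain for U, so all are in.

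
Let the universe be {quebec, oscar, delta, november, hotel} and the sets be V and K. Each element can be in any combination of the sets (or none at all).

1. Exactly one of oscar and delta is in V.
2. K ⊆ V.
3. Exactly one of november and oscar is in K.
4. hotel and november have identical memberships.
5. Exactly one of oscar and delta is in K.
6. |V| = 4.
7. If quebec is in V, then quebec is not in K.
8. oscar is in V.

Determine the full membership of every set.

V = {hotel, november, oscar, quebec}; K = {oscar}

From (8): oscar ∈ V.
(1) (exactly one): delta ∉ V.
(2) contrapositive: delta ∉ K.
(5) (exactly one): oscar ∈ K.
(6): only 4 candidates remain for V, so all are in.
(7): quebec ∉ K.
(3) (exactly one): november ∉ K.
(4): hotel matches november: hotel ∉ K.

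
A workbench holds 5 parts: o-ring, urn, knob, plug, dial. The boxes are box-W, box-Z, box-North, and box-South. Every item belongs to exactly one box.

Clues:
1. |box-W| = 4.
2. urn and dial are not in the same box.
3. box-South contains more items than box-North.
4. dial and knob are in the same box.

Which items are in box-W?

box-W = {dial, knob, o-ring, plug}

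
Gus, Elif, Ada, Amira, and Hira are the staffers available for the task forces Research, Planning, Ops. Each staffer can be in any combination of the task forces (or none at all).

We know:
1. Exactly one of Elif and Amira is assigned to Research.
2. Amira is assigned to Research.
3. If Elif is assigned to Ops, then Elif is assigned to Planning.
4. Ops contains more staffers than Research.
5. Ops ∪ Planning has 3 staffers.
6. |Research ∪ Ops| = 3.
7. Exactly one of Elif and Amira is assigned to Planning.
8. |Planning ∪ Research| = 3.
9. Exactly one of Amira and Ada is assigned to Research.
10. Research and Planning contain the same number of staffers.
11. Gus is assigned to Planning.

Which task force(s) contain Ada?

Ada: none

From (2): Amira ∈ Research.
From (11): Gus ∈ Planning.
(1) (exactly one): Elif ∉ Research.
(9) (exactly one): Ada ∉ Research.
Suppose Ada ∈ Planning: no assignment then satisfies all the clues, so Ada ∉ Planning.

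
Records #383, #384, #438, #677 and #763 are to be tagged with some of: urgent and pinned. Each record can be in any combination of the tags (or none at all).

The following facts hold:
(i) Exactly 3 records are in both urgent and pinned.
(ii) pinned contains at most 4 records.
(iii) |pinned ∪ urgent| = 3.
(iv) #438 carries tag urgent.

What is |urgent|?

3

From (iv): #438 ∈ urgent.
Suppose #438 ∉ pinned: no assignment then satisfies all the clues, so #438 ∈ pinned.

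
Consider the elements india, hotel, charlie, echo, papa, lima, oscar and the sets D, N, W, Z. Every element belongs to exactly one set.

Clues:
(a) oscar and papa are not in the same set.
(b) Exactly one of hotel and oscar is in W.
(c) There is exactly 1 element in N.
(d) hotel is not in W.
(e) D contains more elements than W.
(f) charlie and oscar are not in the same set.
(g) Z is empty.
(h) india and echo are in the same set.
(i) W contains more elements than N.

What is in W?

W = {lima, oscar}

From (d): hotel ∉ W.
(b) (exactly one): oscar ∈ W.
(f): charlie ∉ W.
(g): Z already has 0, so the rest are out.
(a): papa ∉ W.
Suppose india ∈ W: no assignment then satisfies all the clues, so india ∉ W.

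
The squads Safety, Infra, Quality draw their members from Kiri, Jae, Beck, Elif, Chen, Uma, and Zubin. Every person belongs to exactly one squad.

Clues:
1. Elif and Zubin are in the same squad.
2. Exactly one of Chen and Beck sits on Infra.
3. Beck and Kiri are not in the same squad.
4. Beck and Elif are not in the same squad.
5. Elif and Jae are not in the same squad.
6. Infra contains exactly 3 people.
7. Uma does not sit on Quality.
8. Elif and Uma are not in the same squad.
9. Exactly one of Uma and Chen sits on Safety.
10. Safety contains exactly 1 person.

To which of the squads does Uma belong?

Uma: Infra

From (7): Uma ∉ Quality.
Suppose Uma ∈ Safety: no assignment then satisfies all the clues, so Uma ∉ Safety.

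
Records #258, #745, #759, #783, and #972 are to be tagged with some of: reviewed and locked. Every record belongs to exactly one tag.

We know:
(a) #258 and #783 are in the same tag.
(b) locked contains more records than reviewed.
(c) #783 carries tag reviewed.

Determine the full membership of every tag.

reviewed = {#258, #783}; locked = {#745, #759, #972}

From (c): #783 ∈ reviewed.
(a): #258 matches #783: #258 ∈ reviewed.
Suppose #745 ∈ reviewed: no assignment then satisfies all the clues, so #745 ∉ reviewed.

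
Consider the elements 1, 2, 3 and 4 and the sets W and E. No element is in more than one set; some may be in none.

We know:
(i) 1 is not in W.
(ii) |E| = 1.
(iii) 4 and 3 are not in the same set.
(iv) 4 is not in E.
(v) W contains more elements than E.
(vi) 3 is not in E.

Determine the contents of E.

E = {1}

From (i): 1 ∉ W.
From (iv): 4 ∉ E.
From (vi): 3 ∉ E.
Suppose 1 ∉ E: no assignment then satisfies all the clues, so 1 ∈ E.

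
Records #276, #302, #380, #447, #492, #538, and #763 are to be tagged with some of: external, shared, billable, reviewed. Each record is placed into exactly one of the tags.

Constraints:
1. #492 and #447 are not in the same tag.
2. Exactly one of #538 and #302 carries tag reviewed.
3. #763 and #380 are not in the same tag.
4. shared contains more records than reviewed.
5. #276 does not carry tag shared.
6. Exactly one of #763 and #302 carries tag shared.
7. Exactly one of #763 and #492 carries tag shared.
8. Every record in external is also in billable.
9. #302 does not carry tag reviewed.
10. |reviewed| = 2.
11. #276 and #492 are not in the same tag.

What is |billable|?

2

From (5): #276 ∉ shared.
From (9): #302 ∉ reviewed.
(2) (exactly one): #538 ∈ reviewed.
Suppose #276 ∈ external: no assignment then satisfies all the clues, so #276 ∉ external.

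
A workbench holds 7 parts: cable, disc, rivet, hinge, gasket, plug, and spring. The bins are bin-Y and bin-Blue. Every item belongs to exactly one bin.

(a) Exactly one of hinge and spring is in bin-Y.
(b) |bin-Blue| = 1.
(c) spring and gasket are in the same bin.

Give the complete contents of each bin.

bin-Y = {cable, disc, gasket, plug, rivet, spring}; bin-Blue = {hinge}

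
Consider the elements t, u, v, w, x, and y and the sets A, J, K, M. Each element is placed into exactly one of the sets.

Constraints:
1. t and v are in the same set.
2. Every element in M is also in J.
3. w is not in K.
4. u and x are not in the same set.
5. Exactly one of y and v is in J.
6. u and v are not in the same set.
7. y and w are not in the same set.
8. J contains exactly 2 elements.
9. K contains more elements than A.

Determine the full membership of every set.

From (3): w ∉ K.
Suppose t ∈ A: no assignment then satisfies all the clues, so t ∉ A.

A = {w}; J = {u, y}; K = {t, v, x}; M = {}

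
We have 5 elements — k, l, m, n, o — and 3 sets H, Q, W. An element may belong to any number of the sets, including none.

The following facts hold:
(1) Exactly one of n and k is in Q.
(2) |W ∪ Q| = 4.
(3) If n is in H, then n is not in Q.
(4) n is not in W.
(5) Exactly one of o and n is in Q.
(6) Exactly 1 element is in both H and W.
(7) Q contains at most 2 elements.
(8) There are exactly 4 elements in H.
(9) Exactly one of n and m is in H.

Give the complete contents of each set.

H = {k, l, n, o}; Q = {k, o}; W = {l, m}

From (4): n ∉ W.
Suppose k ∉ H: no assignment then satisfies all the clues, so k ∈ H.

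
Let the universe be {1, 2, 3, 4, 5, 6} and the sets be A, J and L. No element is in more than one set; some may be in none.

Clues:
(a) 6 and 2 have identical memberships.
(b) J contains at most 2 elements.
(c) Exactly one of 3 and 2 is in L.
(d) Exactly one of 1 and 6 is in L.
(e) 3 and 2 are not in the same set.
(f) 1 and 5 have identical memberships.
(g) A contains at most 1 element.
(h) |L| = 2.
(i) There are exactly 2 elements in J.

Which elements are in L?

L = {2, 6}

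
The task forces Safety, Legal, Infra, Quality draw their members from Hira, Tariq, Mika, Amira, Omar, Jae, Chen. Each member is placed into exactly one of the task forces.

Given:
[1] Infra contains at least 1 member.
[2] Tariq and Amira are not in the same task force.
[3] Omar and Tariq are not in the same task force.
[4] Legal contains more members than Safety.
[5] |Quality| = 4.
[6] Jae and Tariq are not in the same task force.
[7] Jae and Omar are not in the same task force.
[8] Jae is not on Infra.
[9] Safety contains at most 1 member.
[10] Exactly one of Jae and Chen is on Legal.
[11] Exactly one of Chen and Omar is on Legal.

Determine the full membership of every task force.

Safety = {}; Legal = {Chen, Tariq}; Infra = {Omar}; Quality = {Amira, Hira, Jae, Mika}

From (8): Jae ∉ Infra.
Suppose Hira ∈ Safety: no assignment then satisfies all the clues, so Hira ∉ Safety.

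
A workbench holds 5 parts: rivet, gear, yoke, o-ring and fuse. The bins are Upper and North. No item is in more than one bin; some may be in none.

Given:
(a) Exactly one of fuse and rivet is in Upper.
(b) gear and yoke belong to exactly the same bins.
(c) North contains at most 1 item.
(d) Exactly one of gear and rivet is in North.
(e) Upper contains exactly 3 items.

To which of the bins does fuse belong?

fuse: Upper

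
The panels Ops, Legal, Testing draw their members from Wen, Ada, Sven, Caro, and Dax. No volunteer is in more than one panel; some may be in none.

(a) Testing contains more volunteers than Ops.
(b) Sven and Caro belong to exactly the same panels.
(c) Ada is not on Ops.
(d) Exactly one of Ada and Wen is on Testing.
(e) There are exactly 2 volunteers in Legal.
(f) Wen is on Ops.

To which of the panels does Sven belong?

Sven: Legal

From (c): Ada ∉ Ops.
From (f): Wen ∈ Ops.
(d) (exactly one): Ada ∈ Testing.
Suppose Sven ∈ Ops: no assignment then satisfies all the clues, so Sven ∉ Ops.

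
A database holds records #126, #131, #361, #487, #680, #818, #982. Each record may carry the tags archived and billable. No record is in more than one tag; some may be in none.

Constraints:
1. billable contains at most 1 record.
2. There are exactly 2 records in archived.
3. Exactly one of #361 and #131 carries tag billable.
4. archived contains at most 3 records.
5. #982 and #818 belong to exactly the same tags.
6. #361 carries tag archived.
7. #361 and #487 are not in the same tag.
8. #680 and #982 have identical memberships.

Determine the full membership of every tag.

archived = {#126, #361}; billable = {#131}

From (6): #361 ∈ archived.
(3) (exactly one): #131 ∈ billable.
(7): #487 ∉ archived.
(1): billable already has 1, so the rest are out.
Suppose #126 ∉ archived: no assignment then satisfies all the clues, so #126 ∈ archived.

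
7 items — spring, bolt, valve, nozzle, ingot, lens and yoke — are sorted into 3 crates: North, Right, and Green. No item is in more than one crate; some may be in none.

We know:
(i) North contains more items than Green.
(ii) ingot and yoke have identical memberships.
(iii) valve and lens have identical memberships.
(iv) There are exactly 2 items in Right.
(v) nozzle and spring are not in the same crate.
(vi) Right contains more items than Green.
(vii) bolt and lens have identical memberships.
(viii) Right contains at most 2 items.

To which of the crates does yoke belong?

yoke: Right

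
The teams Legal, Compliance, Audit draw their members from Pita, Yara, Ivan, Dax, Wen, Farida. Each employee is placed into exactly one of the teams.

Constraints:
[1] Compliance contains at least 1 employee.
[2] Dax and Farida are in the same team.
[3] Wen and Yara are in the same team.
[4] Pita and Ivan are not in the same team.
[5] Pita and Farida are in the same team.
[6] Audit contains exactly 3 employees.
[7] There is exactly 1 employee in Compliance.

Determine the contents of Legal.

Legal = {Wen, Yara}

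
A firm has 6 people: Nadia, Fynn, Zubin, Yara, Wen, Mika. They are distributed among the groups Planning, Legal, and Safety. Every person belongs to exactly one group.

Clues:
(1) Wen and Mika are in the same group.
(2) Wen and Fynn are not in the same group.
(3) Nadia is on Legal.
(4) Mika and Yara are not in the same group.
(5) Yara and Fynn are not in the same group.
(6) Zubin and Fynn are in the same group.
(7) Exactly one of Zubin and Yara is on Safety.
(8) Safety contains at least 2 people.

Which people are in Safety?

Safety = {Fynn, Zubin}

From (3): Nadia ∈ Legal.
Suppose Fynn ∉ Safety: no assignment then satisfies all the clues, so Fynn ∈ Safety.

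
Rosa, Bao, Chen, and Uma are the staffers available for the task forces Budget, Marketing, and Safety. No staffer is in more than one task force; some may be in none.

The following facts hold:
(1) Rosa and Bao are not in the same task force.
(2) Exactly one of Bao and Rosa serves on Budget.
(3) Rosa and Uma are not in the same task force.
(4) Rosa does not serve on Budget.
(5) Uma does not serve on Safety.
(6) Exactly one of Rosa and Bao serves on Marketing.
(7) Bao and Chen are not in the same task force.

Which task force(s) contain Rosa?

Rosa: Marketing

From (4): Rosa ∉ Budget.
From (5): Uma ∉ Safety.
(2) (exactly one): Bao ∈ Budget.
(6) (exactly one): Rosa ∈ Marketing.
(7): Chen ∉ Budget.
(3): Uma ∉ Marketing.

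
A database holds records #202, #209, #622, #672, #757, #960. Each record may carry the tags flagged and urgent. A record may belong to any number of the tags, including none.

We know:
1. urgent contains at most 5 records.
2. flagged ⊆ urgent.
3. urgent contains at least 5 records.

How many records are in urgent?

5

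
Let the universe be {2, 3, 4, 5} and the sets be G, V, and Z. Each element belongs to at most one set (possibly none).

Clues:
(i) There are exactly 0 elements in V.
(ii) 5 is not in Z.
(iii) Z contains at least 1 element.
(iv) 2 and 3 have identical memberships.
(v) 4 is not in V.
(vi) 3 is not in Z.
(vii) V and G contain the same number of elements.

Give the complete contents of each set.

G = {}; V = {}; Z = {4}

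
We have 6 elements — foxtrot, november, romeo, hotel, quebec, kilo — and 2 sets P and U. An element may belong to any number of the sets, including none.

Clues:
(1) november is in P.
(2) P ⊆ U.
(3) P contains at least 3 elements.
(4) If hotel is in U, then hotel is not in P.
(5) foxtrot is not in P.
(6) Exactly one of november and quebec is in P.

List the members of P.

P = {kilo, november, romeo}

From (1): november ∈ P.
From (5): foxtrot ∉ P.
(2) with november ∈ P: november ∈ U.
(6) (exactly one): quebec ∉ P.
Suppose romeo ∉ P: no assignment then satisfies all the clues, so romeo ∈ P.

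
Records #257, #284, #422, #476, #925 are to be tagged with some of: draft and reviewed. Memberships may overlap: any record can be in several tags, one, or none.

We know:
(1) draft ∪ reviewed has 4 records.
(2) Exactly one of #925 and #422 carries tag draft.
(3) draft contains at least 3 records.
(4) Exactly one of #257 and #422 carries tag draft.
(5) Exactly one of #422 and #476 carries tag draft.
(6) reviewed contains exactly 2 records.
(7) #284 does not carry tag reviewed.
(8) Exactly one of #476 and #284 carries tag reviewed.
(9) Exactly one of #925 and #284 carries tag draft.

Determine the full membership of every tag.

draft = {#257, #476, #925}; reviewed = {#422, #476}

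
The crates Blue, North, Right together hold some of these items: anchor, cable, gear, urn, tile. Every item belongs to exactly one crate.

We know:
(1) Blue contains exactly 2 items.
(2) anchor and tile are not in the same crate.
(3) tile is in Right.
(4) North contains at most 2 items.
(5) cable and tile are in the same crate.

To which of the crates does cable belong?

From (3): tile ∈ Right.
(2): anchor ∉ Right.
(5): cable matches tile: cable ∉ Blue.
(5): cable matches tile: cable ∉ North.
(5): cable matches tile: cable ∈ Right.

cable: Right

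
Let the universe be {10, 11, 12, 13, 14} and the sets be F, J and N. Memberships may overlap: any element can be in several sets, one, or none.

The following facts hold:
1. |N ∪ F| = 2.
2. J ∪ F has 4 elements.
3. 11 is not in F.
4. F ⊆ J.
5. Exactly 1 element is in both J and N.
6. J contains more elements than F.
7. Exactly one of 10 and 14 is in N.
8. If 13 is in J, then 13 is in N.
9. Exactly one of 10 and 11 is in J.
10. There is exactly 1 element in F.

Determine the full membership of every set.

F = {13}; J = {11, 12, 13, 14}; N = {10, 13}

From (3): 11 ∉ F.
Suppose 10 ∈ F: no assignment then satisfies all the clues, so 10 ∉ F.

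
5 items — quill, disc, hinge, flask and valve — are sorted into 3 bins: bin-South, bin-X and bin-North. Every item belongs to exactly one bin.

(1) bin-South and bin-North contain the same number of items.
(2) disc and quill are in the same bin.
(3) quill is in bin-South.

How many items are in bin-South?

2

From (3): quill ∈ bin-South.
(2): disc matches quill: disc ∈ bin-South.
Suppose hinge ∈ bin-South: no assignment then satisfies all the clues, so hinge ∉ bin-South.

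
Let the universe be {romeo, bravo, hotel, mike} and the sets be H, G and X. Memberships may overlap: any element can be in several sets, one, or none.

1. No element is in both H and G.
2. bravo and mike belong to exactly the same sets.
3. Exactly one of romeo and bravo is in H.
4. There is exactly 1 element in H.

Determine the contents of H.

H = {romeo}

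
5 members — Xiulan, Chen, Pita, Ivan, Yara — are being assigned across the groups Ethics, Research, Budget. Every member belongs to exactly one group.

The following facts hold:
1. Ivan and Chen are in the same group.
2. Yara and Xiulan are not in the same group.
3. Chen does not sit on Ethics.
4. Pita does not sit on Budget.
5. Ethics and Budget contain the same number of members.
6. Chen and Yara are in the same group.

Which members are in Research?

Research = {Chen, Ivan, Yara}

From (3): Chen ∉ Ethics.
From (4): Pita ∉ Budget.
(1): Ivan matches Chen: Ivan ∉ Ethics.
(6): Yara matches Chen: Yara ∉ Ethics.
Suppose Xiulan ∈ Research: no assignment then satisfies all the clues, so Xiulan ∉ Research.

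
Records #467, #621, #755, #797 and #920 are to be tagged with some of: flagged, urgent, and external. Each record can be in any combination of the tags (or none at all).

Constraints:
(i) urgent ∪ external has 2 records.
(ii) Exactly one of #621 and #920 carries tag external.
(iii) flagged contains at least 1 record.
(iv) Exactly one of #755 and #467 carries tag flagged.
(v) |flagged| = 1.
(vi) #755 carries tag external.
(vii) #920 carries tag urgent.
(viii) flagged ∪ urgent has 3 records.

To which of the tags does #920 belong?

From (vi): #755 ∈ external.
From (vii): #920 ∈ urgent.
Suppose #920 ∈ flagged: no assignment then satisfies all the clues, so #920 ∉ flagged.

#920: external, urgent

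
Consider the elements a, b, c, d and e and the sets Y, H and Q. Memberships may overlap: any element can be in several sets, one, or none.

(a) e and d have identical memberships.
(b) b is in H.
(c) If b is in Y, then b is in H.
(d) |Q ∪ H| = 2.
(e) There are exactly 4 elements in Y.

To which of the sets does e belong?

e: Y

From (b): b ∈ H.
Suppose e ∉ Y: no assignment then satisfies all the clues, so e ∈ Y.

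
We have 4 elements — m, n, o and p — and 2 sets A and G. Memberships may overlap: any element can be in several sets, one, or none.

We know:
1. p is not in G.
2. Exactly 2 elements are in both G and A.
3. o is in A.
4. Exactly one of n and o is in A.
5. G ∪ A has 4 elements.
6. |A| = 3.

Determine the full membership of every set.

A = {m, o, p}; G = {m, n, o}

From (1): p ∉ G.
From (3): o ∈ A.
(4) (exactly one): n ∉ A.
(6): only 3 candidates remain for A, so all are in.
Suppose m ∉ G: no assignment then satisfies all the clues, so m ∈ G.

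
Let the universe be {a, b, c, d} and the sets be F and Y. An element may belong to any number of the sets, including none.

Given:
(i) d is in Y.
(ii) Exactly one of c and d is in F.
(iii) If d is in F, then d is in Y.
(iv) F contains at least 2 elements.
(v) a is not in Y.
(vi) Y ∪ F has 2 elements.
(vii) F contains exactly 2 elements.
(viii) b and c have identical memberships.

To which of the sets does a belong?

From (i): d ∈ Y.
From (v): a ∉ Y.
Suppose a ∉ F: no assignment then satisfies all the clues, so a ∈ F.

a: F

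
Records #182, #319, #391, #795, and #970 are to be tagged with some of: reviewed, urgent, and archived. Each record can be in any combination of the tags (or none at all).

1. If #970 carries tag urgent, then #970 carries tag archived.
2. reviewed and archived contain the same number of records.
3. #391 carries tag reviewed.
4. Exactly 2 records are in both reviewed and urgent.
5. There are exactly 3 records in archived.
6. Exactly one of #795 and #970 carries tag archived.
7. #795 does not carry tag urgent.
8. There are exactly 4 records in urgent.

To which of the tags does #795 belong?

#795: reviewed

From (3): #391 ∈ reviewed.
From (7): #795 ∉ urgent.
(8): only 4 candidates remain for urgent, so all are in.
(1): #970 ∈ archived.
(6) (exactly one): #795 ∉ archived.
Suppose #795 ∉ reviewed: no assignment then satisfies all the clues, so #795 ∈ reviewed.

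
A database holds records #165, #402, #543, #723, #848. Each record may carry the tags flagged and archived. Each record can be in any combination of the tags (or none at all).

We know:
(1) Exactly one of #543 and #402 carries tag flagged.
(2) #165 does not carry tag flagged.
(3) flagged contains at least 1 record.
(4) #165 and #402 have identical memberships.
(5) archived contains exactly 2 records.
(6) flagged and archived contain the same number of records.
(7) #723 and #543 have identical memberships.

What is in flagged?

flagged = {#543, #723}

From (2): #165 ∉ flagged.
(4): #402 matches #165: #402 ∉ flagged.
(1) (exactly one): #543 ∈ flagged.
(7): #723 matches #543: #723 ∈ flagged.
Suppose #848 ∈ flagged: no assignment then satisfies all the clues, so #848 ∉ flagged.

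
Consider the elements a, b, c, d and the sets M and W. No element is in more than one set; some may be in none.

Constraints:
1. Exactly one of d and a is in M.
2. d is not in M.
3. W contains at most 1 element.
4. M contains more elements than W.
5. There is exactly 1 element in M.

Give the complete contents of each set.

M = {a}; W = {}

From (2): d ∉ M.
(1) (exactly one): a ∈ M.
(5): M already has 1, so the rest are out.
Suppose b ∈ W: no assignment then satisfies all the clues, so b ∉ W.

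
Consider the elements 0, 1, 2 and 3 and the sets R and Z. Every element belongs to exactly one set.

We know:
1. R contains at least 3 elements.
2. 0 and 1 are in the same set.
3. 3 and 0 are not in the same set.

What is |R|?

3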